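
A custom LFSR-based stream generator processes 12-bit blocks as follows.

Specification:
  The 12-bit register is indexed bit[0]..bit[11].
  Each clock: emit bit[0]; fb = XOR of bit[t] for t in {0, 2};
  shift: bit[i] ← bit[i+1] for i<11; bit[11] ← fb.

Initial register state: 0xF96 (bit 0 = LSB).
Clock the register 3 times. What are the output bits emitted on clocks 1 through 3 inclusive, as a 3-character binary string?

reg_0 = 0xF96
clock 1: out=0, reg = 0xFCB
clock 2: out=1, reg = 0xFE5
clock 3: out=1, reg = 0x7F2

011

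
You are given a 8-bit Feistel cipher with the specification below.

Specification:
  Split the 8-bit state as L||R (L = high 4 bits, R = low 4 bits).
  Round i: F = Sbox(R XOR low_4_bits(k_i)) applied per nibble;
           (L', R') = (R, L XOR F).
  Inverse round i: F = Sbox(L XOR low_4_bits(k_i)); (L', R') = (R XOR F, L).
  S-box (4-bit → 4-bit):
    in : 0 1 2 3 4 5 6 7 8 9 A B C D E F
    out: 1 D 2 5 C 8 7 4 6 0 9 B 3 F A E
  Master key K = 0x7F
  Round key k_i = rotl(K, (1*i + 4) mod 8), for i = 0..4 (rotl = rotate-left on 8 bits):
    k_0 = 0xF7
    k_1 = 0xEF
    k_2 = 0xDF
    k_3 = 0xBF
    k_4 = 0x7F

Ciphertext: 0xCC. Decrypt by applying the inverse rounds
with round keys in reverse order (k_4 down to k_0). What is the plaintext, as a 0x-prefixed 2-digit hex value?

0xD2

s_0 = ciphertext = 0xCC
s_1 = InvRound(s_0, k_4) = 0x9C
s_2 = InvRound(s_1, k_3) = 0xB9
s_3 = InvRound(s_2, k_2) = 0x5B
s_4 = InvRound(s_3, k_1) = 0x25
s_5 = InvRound(s_4, k_0) = 0xD2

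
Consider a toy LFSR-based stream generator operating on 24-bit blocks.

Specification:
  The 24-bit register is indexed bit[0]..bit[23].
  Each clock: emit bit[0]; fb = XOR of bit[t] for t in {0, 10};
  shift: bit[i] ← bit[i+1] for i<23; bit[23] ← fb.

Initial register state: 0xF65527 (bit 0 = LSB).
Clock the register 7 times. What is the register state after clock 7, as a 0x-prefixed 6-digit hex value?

0x65ECAA

reg_0 = 0xF65527
clock 1: out=1, reg = 0x7B2A93
clock 2: out=1, reg = 0xBD9549
clock 3: out=1, reg = 0x5ECAA4
clock 4: out=0, reg = 0x2F6552
clock 5: out=0, reg = 0x97B2A9
clock 6: out=1, reg = 0xCBD954
clock 7: out=0, reg = 0x65ECAA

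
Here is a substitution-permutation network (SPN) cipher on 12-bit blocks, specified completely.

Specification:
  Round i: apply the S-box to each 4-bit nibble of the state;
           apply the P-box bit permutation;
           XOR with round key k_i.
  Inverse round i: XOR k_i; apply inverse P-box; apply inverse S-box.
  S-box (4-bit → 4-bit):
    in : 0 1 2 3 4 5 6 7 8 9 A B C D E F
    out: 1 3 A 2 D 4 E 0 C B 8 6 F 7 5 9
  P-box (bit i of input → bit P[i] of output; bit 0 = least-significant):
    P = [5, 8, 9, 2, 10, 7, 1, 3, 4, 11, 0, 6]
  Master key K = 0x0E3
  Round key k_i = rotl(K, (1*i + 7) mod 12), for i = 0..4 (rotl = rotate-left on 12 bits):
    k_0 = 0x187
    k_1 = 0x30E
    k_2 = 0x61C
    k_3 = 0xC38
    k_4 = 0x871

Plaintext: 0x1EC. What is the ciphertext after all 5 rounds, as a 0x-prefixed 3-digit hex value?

s_0 = plaintext = 0x1EC
s_1 = Round(s_0, k_0) = 0xEB1
s_2 = Round(s_1, k_1) = 0x2BD
s_3 = Round(s_2, k_2) = 0xDFE
s_4 = Round(s_3, k_3) = 0x201
s_5 = Round(s_4, k_4) = 0x511

0x511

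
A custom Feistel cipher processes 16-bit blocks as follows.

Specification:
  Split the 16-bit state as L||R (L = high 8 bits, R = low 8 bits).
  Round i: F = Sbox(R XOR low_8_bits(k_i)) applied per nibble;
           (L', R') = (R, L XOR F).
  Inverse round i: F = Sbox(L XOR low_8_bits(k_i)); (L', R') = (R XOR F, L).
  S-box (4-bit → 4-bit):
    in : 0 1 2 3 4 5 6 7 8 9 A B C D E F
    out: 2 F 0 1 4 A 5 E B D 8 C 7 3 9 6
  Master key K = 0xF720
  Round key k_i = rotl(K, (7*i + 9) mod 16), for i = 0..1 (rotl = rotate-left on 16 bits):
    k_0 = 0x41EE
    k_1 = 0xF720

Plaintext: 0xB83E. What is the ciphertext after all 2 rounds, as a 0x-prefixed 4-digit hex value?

0x8AB6

s_0 = plaintext = 0xB83E
s_1 = Round(s_0, k_0) = 0x3E8A
s_2 = Round(s_1, k_1) = 0x8AB6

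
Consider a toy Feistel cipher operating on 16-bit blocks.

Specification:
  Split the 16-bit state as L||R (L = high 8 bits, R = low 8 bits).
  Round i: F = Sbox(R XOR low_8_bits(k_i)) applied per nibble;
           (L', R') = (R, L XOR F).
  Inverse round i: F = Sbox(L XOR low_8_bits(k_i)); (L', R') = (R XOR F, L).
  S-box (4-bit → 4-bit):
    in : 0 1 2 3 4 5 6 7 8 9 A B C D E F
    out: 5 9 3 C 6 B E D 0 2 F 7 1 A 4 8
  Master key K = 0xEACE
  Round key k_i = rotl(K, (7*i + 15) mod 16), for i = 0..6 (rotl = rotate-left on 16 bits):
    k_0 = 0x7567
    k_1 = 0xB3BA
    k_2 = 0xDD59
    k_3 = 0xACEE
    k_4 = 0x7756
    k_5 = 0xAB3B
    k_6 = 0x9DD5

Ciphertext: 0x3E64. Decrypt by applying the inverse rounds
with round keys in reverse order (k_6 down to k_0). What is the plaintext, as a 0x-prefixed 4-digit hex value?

0x6108

s_0 = ciphertext = 0x3E64
s_1 = InvRound(s_0, k_6) = 0x233E
s_2 = InvRound(s_1, k_5) = 0xAE23
s_3 = InvRound(s_2, k_4) = 0xA3AE
s_4 = InvRound(s_3, k_3) = 0xC4A3
s_5 = InvRound(s_4, k_2) = 0x89C4
s_6 = InvRound(s_5, k_1) = 0x0889
s_7 = InvRound(s_6, k_0) = 0x6108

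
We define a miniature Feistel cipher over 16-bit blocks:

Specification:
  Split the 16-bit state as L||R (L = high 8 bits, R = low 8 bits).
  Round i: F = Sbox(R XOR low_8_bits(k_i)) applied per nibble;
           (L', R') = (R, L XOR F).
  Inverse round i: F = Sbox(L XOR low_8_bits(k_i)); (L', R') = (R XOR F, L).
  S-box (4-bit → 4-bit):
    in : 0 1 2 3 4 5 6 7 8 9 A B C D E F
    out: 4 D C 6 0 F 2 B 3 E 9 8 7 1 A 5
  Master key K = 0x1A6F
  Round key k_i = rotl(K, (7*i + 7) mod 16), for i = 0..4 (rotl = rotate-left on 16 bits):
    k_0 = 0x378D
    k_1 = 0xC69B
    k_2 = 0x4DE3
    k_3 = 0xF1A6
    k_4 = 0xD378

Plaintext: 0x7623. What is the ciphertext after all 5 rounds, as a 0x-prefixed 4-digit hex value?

0xC4D3

s_0 = plaintext = 0x7623
s_1 = Round(s_0, k_0) = 0x23EC
s_2 = Round(s_1, k_1) = 0xEC98
s_3 = Round(s_2, k_2) = 0x9854
s_4 = Round(s_3, k_3) = 0x54C4
s_5 = Round(s_4, k_4) = 0xC4D3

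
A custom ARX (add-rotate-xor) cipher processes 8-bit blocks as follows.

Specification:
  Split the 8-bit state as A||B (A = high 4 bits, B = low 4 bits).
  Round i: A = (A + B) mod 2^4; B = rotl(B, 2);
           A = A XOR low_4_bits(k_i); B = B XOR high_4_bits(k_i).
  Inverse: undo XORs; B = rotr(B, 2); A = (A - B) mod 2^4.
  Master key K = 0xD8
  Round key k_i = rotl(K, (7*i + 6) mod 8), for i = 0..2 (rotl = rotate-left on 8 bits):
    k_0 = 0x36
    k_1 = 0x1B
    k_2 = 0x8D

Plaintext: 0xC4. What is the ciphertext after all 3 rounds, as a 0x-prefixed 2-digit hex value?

0x1E

s_0 = plaintext = 0xC4
s_1 = Round(s_0, k_0) = 0x62
s_2 = Round(s_1, k_1) = 0x39
s_3 = Round(s_2, k_2) = 0x1E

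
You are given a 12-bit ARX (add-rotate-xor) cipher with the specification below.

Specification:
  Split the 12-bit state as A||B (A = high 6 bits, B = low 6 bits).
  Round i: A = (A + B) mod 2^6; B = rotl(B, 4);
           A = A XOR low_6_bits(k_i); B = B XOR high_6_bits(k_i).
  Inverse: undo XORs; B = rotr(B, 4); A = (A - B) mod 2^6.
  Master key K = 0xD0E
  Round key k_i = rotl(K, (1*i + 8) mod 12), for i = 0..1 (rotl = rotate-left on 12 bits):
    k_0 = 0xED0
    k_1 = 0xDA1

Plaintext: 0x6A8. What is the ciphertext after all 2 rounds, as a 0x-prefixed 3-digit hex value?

0x8AA

s_0 = plaintext = 0x6A8
s_1 = Round(s_0, k_0) = 0x4B1
s_2 = Round(s_1, k_1) = 0x8AA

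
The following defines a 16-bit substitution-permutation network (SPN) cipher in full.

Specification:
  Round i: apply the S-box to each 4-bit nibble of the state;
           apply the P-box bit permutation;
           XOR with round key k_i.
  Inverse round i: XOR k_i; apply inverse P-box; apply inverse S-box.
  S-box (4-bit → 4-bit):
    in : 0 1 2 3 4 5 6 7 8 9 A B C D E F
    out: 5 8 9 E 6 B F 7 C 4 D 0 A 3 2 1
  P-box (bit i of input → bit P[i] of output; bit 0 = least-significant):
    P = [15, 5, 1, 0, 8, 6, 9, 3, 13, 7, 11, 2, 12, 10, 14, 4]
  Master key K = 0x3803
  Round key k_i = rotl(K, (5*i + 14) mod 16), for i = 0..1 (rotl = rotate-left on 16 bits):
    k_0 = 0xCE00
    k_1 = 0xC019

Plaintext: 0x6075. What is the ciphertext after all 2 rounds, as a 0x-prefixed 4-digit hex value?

s_0 = plaintext = 0x6075
s_1 = Round(s_0, k_0) = 0x3171
s_2 = Round(s_1, k_1) = 0x874C

0x874C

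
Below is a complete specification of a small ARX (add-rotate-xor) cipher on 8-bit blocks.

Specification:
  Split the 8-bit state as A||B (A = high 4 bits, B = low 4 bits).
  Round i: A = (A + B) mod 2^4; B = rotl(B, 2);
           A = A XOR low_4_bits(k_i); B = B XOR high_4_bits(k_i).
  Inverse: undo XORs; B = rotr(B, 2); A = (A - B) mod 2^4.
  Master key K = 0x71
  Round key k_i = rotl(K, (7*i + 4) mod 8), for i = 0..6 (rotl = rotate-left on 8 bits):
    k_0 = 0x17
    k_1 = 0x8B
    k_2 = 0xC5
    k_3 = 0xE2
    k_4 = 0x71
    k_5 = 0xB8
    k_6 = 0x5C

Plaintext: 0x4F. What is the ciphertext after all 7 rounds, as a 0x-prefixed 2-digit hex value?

s_0 = plaintext = 0x4F
s_1 = Round(s_0, k_0) = 0x4E
s_2 = Round(s_1, k_1) = 0x93
s_3 = Round(s_2, k_2) = 0x90
s_4 = Round(s_3, k_3) = 0xBE
s_5 = Round(s_4, k_4) = 0x8C
s_6 = Round(s_5, k_5) = 0xC8
s_7 = Round(s_6, k_6) = 0x87

0x87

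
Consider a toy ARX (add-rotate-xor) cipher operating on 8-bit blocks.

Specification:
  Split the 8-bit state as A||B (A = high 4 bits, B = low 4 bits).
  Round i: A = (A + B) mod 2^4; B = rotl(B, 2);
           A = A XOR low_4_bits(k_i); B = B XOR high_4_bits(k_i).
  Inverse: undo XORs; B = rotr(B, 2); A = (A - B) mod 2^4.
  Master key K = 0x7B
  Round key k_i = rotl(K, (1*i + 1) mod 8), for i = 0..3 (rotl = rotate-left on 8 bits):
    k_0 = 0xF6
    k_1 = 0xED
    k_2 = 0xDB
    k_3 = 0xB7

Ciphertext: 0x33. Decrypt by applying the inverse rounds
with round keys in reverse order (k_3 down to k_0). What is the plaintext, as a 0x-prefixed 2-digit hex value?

0x7E

s_0 = ciphertext = 0x33
s_1 = InvRound(s_0, k_3) = 0x22
s_2 = InvRound(s_1, k_2) = 0xAF
s_3 = InvRound(s_2, k_1) = 0x34
s_4 = InvRound(s_3, k_0) = 0x7E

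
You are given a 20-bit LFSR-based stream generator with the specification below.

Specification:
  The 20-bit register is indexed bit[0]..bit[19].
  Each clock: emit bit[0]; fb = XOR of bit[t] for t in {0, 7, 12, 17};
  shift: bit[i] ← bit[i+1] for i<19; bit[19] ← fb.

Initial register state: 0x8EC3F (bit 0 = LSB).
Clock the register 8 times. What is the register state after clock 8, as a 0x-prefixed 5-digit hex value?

0x458EC

reg_0 = 0x8EC3F
clock 1: out=1, reg = 0xC761F
clock 2: out=1, reg = 0x63B0F
clock 3: out=1, reg = 0xB1D87
clock 4: out=1, reg = 0x58EC3
clock 5: out=1, reg = 0x2C761
clock 6: out=1, reg = 0x163B0
clock 7: out=0, reg = 0x8B1D8
clock 8: out=0, reg = 0x458EC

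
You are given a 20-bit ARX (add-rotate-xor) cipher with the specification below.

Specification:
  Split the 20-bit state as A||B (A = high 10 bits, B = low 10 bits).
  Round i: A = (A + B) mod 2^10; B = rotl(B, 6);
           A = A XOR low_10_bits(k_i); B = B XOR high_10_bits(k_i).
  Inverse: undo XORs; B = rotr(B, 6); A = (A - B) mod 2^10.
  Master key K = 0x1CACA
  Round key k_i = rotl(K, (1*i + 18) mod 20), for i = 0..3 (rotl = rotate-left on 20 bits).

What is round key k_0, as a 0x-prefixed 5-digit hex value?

0x872B2

K = 0x1CACA
k_0 = rotl(K, (1*0+18) mod 20) = rotl(K, 18) = 0x872B2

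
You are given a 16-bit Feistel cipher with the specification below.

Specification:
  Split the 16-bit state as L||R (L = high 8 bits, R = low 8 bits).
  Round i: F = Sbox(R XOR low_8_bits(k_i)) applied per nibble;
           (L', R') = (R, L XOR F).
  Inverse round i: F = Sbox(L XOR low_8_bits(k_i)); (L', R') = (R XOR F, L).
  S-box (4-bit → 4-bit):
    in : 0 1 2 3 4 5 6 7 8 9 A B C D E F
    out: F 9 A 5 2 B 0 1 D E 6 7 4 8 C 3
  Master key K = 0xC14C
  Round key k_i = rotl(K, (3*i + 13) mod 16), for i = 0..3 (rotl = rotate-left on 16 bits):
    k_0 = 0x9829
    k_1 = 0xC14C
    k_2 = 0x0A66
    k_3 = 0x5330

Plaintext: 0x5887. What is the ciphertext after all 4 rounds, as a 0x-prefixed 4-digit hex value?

0x00C5

s_0 = plaintext = 0x5887
s_1 = Round(s_0, k_0) = 0x8734
s_2 = Round(s_1, k_1) = 0x349A
s_3 = Round(s_2, k_2) = 0x9A00
s_4 = Round(s_3, k_3) = 0x00C5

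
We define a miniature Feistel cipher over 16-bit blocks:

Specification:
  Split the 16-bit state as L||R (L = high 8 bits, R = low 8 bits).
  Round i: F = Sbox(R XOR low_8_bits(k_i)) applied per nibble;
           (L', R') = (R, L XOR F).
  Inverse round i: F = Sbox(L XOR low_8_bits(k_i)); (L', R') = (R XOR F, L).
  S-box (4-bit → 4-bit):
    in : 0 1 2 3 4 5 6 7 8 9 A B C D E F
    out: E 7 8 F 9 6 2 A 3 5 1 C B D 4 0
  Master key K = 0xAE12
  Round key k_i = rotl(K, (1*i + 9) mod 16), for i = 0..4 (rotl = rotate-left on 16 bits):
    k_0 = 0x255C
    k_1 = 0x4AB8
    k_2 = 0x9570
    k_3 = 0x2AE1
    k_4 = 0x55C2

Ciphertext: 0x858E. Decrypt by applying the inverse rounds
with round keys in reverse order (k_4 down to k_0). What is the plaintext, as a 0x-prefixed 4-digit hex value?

0xA59C

s_0 = ciphertext = 0x858E
s_1 = InvRound(s_0, k_4) = 0x1485
s_2 = InvRound(s_1, k_3) = 0x8314
s_3 = InvRound(s_2, k_2) = 0x1B83
s_4 = InvRound(s_3, k_1) = 0x9C1B
s_5 = InvRound(s_4, k_0) = 0xA59C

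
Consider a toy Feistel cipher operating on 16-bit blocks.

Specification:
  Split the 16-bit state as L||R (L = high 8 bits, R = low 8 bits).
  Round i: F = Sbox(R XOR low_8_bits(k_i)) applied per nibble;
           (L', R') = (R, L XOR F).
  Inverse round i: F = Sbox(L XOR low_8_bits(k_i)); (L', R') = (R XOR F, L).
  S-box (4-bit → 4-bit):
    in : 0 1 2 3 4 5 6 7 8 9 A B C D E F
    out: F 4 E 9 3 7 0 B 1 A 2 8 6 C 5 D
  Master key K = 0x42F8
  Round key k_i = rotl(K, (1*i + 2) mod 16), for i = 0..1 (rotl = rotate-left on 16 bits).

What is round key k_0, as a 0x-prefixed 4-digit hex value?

0x0BE1

K = 0x42F8
k_0 = rotl(K, (1*0+2) mod 16) = rotl(K, 2) = 0x0BE1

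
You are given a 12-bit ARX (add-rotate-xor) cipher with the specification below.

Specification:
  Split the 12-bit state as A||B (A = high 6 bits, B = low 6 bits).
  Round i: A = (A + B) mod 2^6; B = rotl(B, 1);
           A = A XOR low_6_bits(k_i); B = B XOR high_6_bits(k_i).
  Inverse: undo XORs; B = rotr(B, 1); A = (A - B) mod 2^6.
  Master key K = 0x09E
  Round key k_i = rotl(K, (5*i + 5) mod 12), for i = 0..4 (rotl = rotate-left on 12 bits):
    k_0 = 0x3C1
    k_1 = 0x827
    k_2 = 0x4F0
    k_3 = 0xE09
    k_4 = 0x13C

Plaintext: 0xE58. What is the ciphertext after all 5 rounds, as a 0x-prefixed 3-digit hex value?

s_0 = plaintext = 0xE58
s_1 = Round(s_0, k_0) = 0x43F
s_2 = Round(s_1, k_1) = 0xA1F
s_3 = Round(s_2, k_2) = 0xDED
s_4 = Round(s_3, k_3) = 0xB63
s_5 = Round(s_4, k_4) = 0xB03

0xB03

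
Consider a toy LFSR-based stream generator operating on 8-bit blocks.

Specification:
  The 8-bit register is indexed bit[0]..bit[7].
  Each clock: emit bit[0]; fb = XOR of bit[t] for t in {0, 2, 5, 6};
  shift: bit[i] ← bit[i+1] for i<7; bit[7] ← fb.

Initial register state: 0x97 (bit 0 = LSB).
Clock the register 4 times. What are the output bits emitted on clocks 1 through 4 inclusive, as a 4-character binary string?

reg_0 = 0x97
clock 1: out=1, reg = 0x4B
clock 2: out=1, reg = 0x25
clock 3: out=1, reg = 0x92
clock 4: out=0, reg = 0x49

1110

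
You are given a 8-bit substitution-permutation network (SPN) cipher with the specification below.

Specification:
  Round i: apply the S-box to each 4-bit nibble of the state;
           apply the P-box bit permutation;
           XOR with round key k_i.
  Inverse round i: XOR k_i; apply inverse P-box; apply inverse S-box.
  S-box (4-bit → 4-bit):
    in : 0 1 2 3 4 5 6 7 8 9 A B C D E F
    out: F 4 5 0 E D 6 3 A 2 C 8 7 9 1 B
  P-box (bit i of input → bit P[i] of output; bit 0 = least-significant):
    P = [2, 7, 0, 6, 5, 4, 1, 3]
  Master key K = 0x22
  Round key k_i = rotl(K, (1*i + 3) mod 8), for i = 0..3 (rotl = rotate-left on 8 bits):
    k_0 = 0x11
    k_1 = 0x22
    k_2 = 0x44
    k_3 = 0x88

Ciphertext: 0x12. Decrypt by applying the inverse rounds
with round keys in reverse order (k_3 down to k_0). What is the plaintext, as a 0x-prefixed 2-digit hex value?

s_0 = ciphertext = 0x12
s_1 = InvRound(s_0, k_3) = 0x49
s_2 = InvRound(s_1, k_2) = 0xB2
s_3 = InvRound(s_2, k_1) = 0x99
s_4 = InvRound(s_3, k_0) = 0xB9

0xB9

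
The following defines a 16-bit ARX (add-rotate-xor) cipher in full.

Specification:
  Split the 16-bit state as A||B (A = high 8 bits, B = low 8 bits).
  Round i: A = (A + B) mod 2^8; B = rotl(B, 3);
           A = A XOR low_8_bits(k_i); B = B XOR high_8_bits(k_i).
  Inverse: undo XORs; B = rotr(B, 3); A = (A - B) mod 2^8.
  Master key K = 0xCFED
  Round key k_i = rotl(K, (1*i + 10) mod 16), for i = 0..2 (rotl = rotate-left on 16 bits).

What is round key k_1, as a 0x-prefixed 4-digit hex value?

K = 0xCFED
k_0 = rotl(K, (1*0+10) mod 16) = rotl(K, 10) = 0xB73F
k_1 = rotl(K, (1*1+10) mod 16) = rotl(K, 11) = 0x6E7F

0x6E7F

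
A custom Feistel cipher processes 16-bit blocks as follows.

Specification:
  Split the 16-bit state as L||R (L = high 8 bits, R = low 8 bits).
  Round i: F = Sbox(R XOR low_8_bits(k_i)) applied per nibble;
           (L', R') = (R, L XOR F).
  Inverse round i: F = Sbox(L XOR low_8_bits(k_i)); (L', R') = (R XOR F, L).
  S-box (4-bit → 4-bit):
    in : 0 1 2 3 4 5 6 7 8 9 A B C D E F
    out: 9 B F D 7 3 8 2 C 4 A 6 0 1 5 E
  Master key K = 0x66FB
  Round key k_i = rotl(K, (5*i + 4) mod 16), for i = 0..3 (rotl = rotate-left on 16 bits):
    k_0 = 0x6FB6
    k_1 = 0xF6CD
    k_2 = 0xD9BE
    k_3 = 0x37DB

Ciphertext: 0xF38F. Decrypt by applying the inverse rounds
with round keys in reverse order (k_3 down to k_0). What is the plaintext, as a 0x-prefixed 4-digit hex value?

0x44AD

s_0 = ciphertext = 0xF38F
s_1 = InvRound(s_0, k_3) = 0x73F3
s_2 = InvRound(s_1, k_2) = 0xF273
s_3 = InvRound(s_2, k_1) = 0xADF2
s_4 = InvRound(s_3, k_0) = 0x44AD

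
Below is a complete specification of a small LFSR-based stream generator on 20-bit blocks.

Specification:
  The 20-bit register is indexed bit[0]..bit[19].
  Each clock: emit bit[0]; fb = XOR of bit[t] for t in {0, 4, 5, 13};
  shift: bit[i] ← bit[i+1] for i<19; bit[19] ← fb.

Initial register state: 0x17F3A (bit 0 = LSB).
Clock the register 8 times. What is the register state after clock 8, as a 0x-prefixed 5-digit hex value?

reg_0 = 0x17F3A
clock 1: out=0, reg = 0x8BF9D
clock 2: out=1, reg = 0xC5FCE
clock 3: out=0, reg = 0x62FE7
clock 4: out=1, reg = 0xB17F3
clock 5: out=1, reg = 0xD8BF9
clock 6: out=1, reg = 0xEC5FC
clock 7: out=0, reg = 0x762FE
clock 8: out=0, reg = 0xBB17F

0xBB17F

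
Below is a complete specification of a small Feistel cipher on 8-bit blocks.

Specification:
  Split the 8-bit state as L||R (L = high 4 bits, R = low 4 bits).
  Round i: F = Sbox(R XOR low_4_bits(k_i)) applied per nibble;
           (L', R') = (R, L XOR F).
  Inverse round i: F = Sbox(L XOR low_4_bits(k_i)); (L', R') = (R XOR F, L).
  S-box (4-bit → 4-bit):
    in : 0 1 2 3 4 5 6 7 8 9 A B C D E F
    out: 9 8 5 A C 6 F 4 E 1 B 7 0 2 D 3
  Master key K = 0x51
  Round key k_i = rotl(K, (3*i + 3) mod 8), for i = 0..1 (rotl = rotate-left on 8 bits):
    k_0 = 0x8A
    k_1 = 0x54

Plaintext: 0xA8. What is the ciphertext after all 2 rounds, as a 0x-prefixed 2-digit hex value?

s_0 = plaintext = 0xA8
s_1 = Round(s_0, k_0) = 0x8F
s_2 = Round(s_1, k_1) = 0xFF

0xFF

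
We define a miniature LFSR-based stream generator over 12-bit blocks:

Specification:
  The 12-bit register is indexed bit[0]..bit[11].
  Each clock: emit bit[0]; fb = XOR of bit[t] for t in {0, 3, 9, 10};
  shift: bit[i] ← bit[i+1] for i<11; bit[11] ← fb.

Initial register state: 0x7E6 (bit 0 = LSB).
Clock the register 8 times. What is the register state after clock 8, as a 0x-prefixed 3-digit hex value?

reg_0 = 0x7E6
clock 1: out=0, reg = 0x3F3
clock 2: out=1, reg = 0x1F9
clock 3: out=1, reg = 0x0FC
clock 4: out=0, reg = 0x87E
clock 5: out=0, reg = 0xC3F
clock 6: out=1, reg = 0xE1F
clock 7: out=1, reg = 0x70F
clock 8: out=1, reg = 0x387

0x387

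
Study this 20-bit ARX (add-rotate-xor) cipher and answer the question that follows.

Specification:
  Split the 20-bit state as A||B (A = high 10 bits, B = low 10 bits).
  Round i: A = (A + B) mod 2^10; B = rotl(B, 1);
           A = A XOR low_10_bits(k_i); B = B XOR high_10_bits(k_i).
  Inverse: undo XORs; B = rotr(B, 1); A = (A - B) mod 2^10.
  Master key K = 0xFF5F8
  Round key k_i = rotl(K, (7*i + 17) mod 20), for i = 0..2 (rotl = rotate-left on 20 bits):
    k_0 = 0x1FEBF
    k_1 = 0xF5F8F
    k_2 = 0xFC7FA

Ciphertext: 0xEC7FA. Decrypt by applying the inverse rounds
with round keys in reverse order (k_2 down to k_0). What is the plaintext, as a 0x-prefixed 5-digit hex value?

s_0 = ciphertext = 0xEC7FA
s_1 = InvRound(s_0, k_2) = 0x91A05
s_2 = InvRound(s_1, k_1) = 0x380E9
s_3 = InvRound(s_2, k_0) = 0x8504B

0x8504B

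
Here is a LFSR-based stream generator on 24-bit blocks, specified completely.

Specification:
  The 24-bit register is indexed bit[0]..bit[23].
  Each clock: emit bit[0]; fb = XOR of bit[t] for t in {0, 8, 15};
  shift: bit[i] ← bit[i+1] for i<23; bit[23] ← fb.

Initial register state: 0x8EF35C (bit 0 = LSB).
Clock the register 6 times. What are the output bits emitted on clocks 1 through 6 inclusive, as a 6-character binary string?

001110

reg_0 = 0x8EF35C
clock 1: out=0, reg = 0x4779AE
clock 2: out=0, reg = 0xA3BCD7
clock 3: out=1, reg = 0x51DE6B
clock 4: out=1, reg = 0x28EF35
clock 5: out=1, reg = 0x94779A
clock 6: out=0, reg = 0xCA3BCD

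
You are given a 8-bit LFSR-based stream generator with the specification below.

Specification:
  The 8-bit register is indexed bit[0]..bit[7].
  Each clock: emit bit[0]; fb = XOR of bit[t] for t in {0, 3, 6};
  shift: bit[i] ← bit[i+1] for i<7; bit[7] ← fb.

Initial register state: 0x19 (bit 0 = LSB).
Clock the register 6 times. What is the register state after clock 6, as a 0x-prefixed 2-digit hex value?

0x48

reg_0 = 0x19
clock 1: out=1, reg = 0x0C
clock 2: out=0, reg = 0x86
clock 3: out=0, reg = 0x43
clock 4: out=1, reg = 0x21
clock 5: out=1, reg = 0x90
clock 6: out=0, reg = 0x48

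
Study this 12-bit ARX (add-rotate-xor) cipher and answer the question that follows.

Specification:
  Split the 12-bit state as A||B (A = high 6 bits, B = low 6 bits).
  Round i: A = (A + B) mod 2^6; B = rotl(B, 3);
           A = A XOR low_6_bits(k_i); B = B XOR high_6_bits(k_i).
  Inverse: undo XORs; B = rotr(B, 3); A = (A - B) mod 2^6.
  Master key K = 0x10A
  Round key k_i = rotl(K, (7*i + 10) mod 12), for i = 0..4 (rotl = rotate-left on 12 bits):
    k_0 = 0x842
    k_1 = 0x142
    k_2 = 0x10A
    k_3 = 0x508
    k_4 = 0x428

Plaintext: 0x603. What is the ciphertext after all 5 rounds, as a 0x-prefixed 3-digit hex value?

s_0 = plaintext = 0x603
s_1 = Round(s_0, k_0) = 0x679
s_2 = Round(s_1, k_1) = 0x40A
s_3 = Round(s_2, k_2) = 0x415
s_4 = Round(s_3, k_3) = 0xB7E
s_5 = Round(s_4, k_4) = 0x0E7

0x0E7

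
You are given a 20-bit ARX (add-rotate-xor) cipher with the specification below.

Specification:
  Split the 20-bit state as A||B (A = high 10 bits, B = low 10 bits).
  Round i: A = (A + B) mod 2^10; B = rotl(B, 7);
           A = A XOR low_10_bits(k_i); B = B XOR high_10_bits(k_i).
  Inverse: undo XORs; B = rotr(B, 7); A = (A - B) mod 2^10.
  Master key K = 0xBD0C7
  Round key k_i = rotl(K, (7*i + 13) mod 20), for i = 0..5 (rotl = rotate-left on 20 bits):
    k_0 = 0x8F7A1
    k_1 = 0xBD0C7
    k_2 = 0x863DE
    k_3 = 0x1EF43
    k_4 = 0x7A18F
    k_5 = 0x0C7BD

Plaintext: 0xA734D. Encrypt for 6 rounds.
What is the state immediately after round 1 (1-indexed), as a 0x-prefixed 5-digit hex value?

0x920D4

s_0 = plaintext = 0xA734D
s_1 = Round(s_0, k_0) = 0x920D4
s_2 = Round(s_1, k_1) = 0xF6CEE
s_3 = Round(s_2, k_2) = 0xC5D05
s_4 = Round(s_3, k_3) = 0xD7EDB
s_5 = Round(s_4, k_4) = 0xED433
s_6 = Round(s_5, k_5) = 0x155B7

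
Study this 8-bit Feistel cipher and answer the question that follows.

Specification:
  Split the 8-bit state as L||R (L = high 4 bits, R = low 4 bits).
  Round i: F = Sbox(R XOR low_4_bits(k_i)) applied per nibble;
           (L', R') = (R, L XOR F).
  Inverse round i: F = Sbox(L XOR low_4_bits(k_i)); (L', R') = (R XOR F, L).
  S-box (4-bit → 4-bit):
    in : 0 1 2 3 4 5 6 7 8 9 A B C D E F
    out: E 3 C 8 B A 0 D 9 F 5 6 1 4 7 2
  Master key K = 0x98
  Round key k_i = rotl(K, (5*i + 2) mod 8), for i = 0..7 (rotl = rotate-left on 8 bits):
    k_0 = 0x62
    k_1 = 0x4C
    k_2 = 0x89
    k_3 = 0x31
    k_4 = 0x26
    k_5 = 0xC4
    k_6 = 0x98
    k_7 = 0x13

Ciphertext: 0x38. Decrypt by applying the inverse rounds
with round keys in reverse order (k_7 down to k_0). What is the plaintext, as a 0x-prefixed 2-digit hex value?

0x92

s_0 = ciphertext = 0x38
s_1 = InvRound(s_0, k_7) = 0x63
s_2 = InvRound(s_1, k_6) = 0x46
s_3 = InvRound(s_2, k_5) = 0x84
s_4 = InvRound(s_3, k_4) = 0x38
s_5 = InvRound(s_4, k_3) = 0x43
s_6 = InvRound(s_5, k_2) = 0x74
s_7 = InvRound(s_6, k_1) = 0x27
s_8 = InvRound(s_7, k_0) = 0x92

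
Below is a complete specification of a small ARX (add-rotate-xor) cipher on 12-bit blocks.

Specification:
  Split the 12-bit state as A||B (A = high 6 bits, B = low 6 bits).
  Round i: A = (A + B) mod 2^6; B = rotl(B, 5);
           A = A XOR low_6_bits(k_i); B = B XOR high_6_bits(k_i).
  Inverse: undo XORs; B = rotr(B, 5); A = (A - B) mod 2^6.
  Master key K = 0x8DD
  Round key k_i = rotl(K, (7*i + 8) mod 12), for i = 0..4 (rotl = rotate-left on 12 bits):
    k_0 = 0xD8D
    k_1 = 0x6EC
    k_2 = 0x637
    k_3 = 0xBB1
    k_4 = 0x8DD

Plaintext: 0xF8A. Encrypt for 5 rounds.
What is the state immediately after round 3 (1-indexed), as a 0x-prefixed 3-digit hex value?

0x049

s_0 = plaintext = 0xF8A
s_1 = Round(s_0, k_0) = 0x173
s_2 = Round(s_1, k_1) = 0x522
s_3 = Round(s_2, k_2) = 0x049
s_4 = Round(s_3, k_3) = 0xECA
s_5 = Round(s_4, k_4) = 0x626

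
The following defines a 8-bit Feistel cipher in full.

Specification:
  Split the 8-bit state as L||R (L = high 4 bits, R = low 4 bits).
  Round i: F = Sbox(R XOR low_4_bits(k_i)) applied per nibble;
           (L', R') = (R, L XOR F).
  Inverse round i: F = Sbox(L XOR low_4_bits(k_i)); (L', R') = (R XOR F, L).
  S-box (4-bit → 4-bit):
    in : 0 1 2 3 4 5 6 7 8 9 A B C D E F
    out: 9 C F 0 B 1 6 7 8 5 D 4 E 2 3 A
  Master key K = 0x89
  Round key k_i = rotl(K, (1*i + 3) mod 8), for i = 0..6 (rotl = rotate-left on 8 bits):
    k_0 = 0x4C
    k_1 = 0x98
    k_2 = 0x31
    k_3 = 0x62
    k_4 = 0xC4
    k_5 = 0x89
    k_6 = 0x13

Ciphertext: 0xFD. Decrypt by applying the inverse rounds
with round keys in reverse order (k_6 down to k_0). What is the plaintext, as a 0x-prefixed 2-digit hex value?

0x43

s_0 = ciphertext = 0xFD
s_1 = InvRound(s_0, k_6) = 0x3F
s_2 = InvRound(s_1, k_5) = 0x23
s_3 = InvRound(s_2, k_4) = 0x52
s_4 = InvRound(s_3, k_3) = 0x55
s_5 = InvRound(s_4, k_2) = 0xE5
s_6 = InvRound(s_5, k_1) = 0x3E
s_7 = InvRound(s_6, k_0) = 0x43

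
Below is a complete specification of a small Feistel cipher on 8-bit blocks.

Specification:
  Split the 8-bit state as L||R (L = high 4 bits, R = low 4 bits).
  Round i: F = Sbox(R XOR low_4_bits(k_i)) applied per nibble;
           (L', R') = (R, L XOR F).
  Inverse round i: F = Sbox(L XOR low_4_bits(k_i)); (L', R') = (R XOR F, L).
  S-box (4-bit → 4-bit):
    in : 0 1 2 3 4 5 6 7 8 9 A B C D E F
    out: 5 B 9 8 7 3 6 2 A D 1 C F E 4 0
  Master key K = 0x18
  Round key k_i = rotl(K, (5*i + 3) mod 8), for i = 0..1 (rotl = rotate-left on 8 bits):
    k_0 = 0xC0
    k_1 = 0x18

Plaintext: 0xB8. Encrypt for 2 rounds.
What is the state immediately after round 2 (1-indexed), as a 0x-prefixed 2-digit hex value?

s_0 = plaintext = 0xB8
s_1 = Round(s_0, k_0) = 0x81
s_2 = Round(s_1, k_1) = 0x15

0x15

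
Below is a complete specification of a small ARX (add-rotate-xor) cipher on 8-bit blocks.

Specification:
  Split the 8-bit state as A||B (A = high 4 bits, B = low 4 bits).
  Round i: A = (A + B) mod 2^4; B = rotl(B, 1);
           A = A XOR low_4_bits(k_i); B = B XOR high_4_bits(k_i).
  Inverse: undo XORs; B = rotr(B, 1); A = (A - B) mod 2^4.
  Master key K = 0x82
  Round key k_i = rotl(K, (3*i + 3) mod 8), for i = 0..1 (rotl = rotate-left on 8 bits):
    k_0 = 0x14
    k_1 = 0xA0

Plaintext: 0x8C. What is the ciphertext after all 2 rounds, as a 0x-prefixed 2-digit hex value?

s_0 = plaintext = 0x8C
s_1 = Round(s_0, k_0) = 0x08
s_2 = Round(s_1, k_1) = 0x8B

0x8B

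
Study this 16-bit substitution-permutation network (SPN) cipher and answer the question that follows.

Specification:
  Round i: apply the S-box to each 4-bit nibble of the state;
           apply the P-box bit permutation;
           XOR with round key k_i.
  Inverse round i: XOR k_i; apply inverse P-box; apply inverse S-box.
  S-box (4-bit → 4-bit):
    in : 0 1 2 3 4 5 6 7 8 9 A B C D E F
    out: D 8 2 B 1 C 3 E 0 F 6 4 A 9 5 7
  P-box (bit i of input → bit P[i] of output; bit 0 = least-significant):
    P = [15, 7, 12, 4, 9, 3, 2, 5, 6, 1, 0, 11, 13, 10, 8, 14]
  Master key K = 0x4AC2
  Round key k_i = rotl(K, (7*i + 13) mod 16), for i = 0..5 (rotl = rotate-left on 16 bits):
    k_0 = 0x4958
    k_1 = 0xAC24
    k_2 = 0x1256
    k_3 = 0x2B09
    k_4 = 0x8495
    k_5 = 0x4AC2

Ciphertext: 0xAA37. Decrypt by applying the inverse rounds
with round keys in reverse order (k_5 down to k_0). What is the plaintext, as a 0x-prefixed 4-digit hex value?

0xCEDC

s_0 = ciphertext = 0xAA37
s_1 = InvRound(s_0, k_5) = 0xDE53
s_2 = InvRound(s_1, k_4) = 0x13EA
s_3 = InvRound(s_2, k_3) = 0x491A
s_4 = InvRound(s_3, k_2) = 0x5DFB
s_5 = InvRound(s_4, k_1) = 0x0FA9
s_6 = InvRound(s_5, k_0) = 0xCEDC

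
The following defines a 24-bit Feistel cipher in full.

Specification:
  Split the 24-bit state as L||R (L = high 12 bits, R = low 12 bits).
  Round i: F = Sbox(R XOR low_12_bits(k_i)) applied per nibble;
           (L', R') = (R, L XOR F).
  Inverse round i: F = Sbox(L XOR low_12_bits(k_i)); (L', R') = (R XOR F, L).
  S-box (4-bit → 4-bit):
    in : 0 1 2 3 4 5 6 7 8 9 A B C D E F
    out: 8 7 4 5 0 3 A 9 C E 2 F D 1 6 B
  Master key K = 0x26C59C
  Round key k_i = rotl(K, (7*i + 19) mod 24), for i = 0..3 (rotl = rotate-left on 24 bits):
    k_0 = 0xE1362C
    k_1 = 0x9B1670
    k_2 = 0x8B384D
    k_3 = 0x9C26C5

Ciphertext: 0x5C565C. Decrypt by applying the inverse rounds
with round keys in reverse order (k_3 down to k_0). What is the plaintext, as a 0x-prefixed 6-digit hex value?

s_0 = ciphertext = 0x5C565C
s_1 = InvRound(s_0, k_3) = 0x3D45C5
s_2 = InvRound(s_1, k_2) = 0xA2B3D4
s_3 = InvRound(s_2, k_1) = 0xEEBA2B
s_4 = InvRound(s_3, k_0) = 0x6F2EEB

0x6F2EEB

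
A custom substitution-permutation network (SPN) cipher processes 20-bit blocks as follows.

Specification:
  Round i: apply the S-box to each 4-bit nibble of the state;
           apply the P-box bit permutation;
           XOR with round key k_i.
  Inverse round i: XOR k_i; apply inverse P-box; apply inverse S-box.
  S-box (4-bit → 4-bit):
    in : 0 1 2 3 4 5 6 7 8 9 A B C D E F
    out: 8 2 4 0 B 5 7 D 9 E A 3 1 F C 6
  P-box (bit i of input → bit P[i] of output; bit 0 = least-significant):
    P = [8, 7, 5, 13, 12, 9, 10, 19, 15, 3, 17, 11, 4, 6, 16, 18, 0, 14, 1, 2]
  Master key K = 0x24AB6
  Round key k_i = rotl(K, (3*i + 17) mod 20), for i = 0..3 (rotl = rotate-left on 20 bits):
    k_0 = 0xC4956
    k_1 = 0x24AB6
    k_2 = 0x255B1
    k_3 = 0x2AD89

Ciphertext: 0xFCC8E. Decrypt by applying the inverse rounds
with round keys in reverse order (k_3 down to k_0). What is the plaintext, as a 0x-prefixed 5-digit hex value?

s_0 = ciphertext = 0xFCC8E
s_1 = InvRound(s_0, k_3) = 0xDE308
s_2 = InvRound(s_1, k_2) = 0xC76D9
s_3 = InvRound(s_2, k_1) = 0x7A97E
s_4 = InvRound(s_3, k_0) = 0x1260E

0x1260E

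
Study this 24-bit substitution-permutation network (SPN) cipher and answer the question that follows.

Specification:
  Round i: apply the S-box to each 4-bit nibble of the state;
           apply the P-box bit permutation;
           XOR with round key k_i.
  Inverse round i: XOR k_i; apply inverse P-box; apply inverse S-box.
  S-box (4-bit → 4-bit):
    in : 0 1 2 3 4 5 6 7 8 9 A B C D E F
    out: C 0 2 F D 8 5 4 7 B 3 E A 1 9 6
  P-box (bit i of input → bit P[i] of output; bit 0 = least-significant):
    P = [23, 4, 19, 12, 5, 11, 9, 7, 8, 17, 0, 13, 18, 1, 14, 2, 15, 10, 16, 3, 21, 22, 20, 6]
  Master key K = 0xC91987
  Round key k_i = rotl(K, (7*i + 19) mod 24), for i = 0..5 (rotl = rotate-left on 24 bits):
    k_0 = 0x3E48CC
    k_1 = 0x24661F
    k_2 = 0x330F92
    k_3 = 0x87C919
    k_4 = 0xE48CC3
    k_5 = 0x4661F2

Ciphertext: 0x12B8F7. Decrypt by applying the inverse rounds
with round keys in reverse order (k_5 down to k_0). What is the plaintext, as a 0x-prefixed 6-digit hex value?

s_0 = ciphertext = 0x12B8F7
s_1 = InvRound(s_0, k_5) = 0xFD4625
s_2 = InvRound(s_1, k_4) = 0x06B137
s_3 = InvRound(s_2, k_3) = 0x10B5AE
s_4 = InvRound(s_3, k_2) = 0xD45C8C
s_5 = InvRound(s_4, k_1) = 0x8120B9
s_6 = InvRound(s_5, k_0) = 0x474BA8

0x474BA8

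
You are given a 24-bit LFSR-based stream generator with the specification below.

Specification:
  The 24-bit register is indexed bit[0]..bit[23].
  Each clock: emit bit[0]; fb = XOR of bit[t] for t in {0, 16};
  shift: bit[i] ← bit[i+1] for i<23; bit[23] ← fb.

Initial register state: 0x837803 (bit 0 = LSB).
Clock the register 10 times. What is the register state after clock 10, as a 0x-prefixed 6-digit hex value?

0x2020DE

reg_0 = 0x837803
clock 1: out=1, reg = 0x41BC01
clock 2: out=1, reg = 0x20DE00
clock 3: out=0, reg = 0x106F00
clock 4: out=0, reg = 0x083780
clock 5: out=0, reg = 0x041BC0
clock 6: out=0, reg = 0x020DE0
clock 7: out=0, reg = 0x0106F0
clock 8: out=0, reg = 0x808378
clock 9: out=0, reg = 0x4041BC
clock 10: out=0, reg = 0x2020DE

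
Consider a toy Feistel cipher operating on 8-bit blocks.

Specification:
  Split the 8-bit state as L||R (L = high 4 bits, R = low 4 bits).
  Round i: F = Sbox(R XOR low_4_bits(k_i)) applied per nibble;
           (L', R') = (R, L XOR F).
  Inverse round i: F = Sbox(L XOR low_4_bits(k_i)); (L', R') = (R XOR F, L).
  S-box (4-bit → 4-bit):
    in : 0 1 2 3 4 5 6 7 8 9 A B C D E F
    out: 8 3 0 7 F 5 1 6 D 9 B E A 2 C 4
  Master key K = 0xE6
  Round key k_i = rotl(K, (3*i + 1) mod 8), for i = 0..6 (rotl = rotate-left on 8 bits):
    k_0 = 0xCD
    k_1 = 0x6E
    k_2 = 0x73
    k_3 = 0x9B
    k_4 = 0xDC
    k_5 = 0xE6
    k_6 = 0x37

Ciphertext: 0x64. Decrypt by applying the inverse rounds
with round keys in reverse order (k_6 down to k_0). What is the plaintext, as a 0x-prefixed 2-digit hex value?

s_0 = ciphertext = 0x64
s_1 = InvRound(s_0, k_6) = 0x76
s_2 = InvRound(s_1, k_5) = 0x57
s_3 = InvRound(s_2, k_4) = 0xE5
s_4 = InvRound(s_3, k_3) = 0x0E
s_5 = InvRound(s_4, k_2) = 0x90
s_6 = InvRound(s_5, k_1) = 0x69
s_7 = InvRound(s_6, k_0) = 0x76

0x76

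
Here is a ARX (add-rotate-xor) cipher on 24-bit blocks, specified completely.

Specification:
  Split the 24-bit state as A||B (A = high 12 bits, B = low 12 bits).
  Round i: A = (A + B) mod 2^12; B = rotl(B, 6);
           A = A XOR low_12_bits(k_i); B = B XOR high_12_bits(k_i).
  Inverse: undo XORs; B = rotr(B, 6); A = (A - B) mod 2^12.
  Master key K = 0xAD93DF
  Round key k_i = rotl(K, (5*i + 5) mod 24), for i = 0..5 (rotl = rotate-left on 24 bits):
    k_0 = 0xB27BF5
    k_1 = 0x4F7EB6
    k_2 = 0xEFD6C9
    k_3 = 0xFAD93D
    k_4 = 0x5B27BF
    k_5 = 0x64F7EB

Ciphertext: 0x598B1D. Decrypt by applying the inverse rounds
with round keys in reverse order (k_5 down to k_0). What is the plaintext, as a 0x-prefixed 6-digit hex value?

s_0 = ciphertext = 0x598B1D
s_1 = InvRound(s_0, k_5) = 0xDBE4B5
s_2 = InvRound(s_1, k_4) = 0x83D1C4
s_3 = InvRound(s_2, k_3) = 0x687A79
s_4 = InvRound(s_3, k_2) = 0xF3C112
s_5 = InvRound(s_4, k_1) = 0x833957
s_6 = InvRound(s_5, k_0) = 0x7BDC09

0x7BDC09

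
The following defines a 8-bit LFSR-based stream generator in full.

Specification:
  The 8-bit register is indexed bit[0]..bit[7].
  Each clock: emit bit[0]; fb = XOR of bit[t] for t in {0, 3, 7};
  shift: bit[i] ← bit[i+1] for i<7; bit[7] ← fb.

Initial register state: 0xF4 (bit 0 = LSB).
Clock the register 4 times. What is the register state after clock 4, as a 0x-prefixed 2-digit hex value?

reg_0 = 0xF4
clock 1: out=0, reg = 0xFA
clock 2: out=0, reg = 0x7D
clock 3: out=1, reg = 0x3E
clock 4: out=0, reg = 0x9F

0x9F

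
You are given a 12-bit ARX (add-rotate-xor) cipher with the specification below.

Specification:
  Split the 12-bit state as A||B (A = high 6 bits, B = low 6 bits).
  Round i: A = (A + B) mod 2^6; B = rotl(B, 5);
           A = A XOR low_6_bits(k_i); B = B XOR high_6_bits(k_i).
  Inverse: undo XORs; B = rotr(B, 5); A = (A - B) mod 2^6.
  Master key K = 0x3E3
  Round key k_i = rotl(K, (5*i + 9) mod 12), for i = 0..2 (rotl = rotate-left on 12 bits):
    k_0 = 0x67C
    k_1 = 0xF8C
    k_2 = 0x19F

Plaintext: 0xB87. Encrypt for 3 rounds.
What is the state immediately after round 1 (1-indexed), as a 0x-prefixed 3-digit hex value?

0x27A

s_0 = plaintext = 0xB87
s_1 = Round(s_0, k_0) = 0x27A
s_2 = Round(s_1, k_1) = 0x3E3
s_3 = Round(s_2, k_2) = 0xB77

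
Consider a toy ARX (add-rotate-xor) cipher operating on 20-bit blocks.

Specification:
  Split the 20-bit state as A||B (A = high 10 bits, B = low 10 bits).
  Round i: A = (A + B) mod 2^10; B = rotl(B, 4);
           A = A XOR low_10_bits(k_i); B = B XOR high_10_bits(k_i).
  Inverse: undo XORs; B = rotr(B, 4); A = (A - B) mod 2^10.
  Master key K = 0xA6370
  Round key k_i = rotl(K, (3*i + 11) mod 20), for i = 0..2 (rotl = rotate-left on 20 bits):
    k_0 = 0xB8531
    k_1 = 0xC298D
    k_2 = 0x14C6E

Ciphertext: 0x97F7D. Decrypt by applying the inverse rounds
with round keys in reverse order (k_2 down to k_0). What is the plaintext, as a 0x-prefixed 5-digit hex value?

s_0 = ciphertext = 0x97F7D
s_1 = InvRound(s_0, k_2) = 0x9FFB2
s_2 = InvRound(s_1, k_1) = 0x79E0B
s_3 = InvRound(s_2, k_0) = 0x9228E

0x9228E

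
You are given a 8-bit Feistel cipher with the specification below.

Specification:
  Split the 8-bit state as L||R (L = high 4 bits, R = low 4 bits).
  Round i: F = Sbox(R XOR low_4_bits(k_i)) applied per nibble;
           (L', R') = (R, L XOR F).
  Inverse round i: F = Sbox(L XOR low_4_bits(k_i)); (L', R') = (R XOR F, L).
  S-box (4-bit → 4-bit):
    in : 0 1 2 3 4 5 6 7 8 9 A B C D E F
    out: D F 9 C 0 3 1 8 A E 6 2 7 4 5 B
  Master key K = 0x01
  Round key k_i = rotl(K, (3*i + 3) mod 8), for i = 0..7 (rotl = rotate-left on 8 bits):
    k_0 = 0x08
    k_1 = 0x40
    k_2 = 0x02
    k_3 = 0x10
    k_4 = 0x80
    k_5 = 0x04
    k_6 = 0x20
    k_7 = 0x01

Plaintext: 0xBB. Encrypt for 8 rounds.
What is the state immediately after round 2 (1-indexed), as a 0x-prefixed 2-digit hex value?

0x73

s_0 = plaintext = 0xBB
s_1 = Round(s_0, k_0) = 0xB7
s_2 = Round(s_1, k_1) = 0x73
s_3 = Round(s_2, k_2) = 0x38
s_4 = Round(s_3, k_3) = 0x89
s_5 = Round(s_4, k_4) = 0x96
s_6 = Round(s_5, k_5) = 0x60
s_7 = Round(s_6, k_6) = 0x0B
s_8 = Round(s_7, k_7) = 0xB6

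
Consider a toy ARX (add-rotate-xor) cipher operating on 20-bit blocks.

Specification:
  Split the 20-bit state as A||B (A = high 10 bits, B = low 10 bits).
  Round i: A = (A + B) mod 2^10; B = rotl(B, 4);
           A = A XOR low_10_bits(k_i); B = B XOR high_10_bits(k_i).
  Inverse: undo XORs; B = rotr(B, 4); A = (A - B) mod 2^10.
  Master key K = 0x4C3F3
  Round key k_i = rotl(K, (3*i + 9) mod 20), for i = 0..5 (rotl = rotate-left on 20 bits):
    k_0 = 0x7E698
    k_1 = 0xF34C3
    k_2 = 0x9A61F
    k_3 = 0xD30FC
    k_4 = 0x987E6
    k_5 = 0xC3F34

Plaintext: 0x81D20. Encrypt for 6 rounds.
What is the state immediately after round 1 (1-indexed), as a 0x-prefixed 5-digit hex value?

0x6FFFD

s_0 = plaintext = 0x81D20
s_1 = Round(s_0, k_0) = 0x6FFFD
s_2 = Round(s_1, k_1) = 0x5FC12
s_3 = Round(s_2, k_2) = 0xE3B49
s_4 = Round(s_3, k_3) = 0x8AFD1
s_5 = Round(s_4, k_4) = 0x86B7E
s_6 = Round(s_5, k_5) = 0xAB0E2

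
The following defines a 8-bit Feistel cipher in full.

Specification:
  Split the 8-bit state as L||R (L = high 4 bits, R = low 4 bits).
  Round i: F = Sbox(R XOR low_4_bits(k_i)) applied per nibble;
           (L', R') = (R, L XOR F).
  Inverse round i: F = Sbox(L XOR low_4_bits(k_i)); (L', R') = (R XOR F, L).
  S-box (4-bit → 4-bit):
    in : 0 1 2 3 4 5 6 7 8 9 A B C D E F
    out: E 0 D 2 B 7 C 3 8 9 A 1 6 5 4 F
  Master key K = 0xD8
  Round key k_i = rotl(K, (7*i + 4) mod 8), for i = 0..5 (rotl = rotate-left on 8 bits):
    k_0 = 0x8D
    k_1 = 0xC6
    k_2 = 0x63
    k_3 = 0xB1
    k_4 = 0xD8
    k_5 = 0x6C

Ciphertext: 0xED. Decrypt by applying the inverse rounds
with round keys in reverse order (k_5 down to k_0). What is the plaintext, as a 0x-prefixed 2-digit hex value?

0x27

s_0 = ciphertext = 0xED
s_1 = InvRound(s_0, k_5) = 0x0E
s_2 = InvRound(s_1, k_4) = 0x60
s_3 = InvRound(s_2, k_3) = 0x36
s_4 = InvRound(s_3, k_2) = 0x83
s_5 = InvRound(s_4, k_1) = 0x78
s_6 = InvRound(s_5, k_0) = 0x27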